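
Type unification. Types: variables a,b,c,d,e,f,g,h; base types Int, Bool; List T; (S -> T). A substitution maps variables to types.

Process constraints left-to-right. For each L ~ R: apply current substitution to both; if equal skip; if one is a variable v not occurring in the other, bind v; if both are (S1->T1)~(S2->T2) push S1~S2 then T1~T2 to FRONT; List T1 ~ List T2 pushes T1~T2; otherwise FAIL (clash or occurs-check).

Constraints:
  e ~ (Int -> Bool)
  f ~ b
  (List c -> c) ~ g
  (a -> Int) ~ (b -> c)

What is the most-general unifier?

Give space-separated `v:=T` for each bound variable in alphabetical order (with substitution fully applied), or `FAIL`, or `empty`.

Answer: a:=b c:=Int e:=(Int -> Bool) f:=b g:=(List Int -> Int)

Derivation:
step 1: unify e ~ (Int -> Bool)  [subst: {-} | 3 pending]
  bind e := (Int -> Bool)
step 2: unify f ~ b  [subst: {e:=(Int -> Bool)} | 2 pending]
  bind f := b
step 3: unify (List c -> c) ~ g  [subst: {e:=(Int -> Bool), f:=b} | 1 pending]
  bind g := (List c -> c)
step 4: unify (a -> Int) ~ (b -> c)  [subst: {e:=(Int -> Bool), f:=b, g:=(List c -> c)} | 0 pending]
  -> decompose arrow: push a~b, Int~c
step 5: unify a ~ b  [subst: {e:=(Int -> Bool), f:=b, g:=(List c -> c)} | 1 pending]
  bind a := b
step 6: unify Int ~ c  [subst: {e:=(Int -> Bool), f:=b, g:=(List c -> c), a:=b} | 0 pending]
  bind c := Int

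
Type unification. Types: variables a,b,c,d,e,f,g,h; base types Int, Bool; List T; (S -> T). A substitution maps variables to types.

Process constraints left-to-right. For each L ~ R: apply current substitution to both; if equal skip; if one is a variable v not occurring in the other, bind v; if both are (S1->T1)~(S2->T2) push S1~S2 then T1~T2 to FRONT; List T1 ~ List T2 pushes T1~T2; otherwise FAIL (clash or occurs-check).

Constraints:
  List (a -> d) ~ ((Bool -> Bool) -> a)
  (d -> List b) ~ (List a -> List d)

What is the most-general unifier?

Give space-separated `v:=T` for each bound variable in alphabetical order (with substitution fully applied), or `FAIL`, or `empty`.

step 1: unify List (a -> d) ~ ((Bool -> Bool) -> a)  [subst: {-} | 1 pending]
  clash: List (a -> d) vs ((Bool -> Bool) -> a)

Answer: FAIL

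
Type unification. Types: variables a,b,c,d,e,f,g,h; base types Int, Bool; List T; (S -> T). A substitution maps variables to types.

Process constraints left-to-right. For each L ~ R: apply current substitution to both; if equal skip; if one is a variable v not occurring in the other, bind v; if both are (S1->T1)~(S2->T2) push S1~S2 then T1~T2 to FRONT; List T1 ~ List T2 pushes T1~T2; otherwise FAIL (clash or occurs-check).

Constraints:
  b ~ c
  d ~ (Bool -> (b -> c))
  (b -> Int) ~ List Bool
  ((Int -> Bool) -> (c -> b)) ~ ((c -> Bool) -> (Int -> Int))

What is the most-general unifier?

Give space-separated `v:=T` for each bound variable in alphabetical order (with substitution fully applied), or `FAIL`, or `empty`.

step 1: unify b ~ c  [subst: {-} | 3 pending]
  bind b := c
step 2: unify d ~ (Bool -> (c -> c))  [subst: {b:=c} | 2 pending]
  bind d := (Bool -> (c -> c))
step 3: unify (c -> Int) ~ List Bool  [subst: {b:=c, d:=(Bool -> (c -> c))} | 1 pending]
  clash: (c -> Int) vs List Bool

Answer: FAIL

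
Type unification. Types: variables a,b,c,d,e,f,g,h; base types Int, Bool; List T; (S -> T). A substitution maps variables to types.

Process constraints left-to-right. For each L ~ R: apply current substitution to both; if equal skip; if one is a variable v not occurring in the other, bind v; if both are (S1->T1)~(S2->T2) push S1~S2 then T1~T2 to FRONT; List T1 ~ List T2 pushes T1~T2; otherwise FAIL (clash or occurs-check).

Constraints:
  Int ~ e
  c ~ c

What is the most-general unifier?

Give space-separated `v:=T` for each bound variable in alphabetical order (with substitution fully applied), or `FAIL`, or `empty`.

step 1: unify Int ~ e  [subst: {-} | 1 pending]
  bind e := Int
step 2: unify c ~ c  [subst: {e:=Int} | 0 pending]
  -> identical, skip

Answer: e:=Int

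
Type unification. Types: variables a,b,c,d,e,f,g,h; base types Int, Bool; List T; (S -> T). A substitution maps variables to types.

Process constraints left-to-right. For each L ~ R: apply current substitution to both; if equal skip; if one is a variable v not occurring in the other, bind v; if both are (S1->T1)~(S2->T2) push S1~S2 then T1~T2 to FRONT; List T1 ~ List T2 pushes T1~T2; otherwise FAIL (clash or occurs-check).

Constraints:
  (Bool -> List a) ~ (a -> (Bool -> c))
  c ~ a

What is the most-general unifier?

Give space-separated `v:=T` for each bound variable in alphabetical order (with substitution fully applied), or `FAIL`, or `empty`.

step 1: unify (Bool -> List a) ~ (a -> (Bool -> c))  [subst: {-} | 1 pending]
  -> decompose arrow: push Bool~a, List a~(Bool -> c)
step 2: unify Bool ~ a  [subst: {-} | 2 pending]
  bind a := Bool
step 3: unify List Bool ~ (Bool -> c)  [subst: {a:=Bool} | 1 pending]
  clash: List Bool vs (Bool -> c)

Answer: FAIL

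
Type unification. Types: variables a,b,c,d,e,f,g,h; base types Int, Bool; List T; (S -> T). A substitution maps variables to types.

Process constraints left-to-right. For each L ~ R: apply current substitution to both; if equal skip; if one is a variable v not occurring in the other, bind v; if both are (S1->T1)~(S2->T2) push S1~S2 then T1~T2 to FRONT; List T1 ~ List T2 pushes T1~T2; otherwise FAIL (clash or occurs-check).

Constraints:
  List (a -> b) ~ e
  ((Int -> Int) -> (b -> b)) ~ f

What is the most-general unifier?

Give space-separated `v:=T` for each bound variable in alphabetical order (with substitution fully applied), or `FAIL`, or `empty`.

Answer: e:=List (a -> b) f:=((Int -> Int) -> (b -> b))

Derivation:
step 1: unify List (a -> b) ~ e  [subst: {-} | 1 pending]
  bind e := List (a -> b)
step 2: unify ((Int -> Int) -> (b -> b)) ~ f  [subst: {e:=List (a -> b)} | 0 pending]
  bind f := ((Int -> Int) -> (b -> b))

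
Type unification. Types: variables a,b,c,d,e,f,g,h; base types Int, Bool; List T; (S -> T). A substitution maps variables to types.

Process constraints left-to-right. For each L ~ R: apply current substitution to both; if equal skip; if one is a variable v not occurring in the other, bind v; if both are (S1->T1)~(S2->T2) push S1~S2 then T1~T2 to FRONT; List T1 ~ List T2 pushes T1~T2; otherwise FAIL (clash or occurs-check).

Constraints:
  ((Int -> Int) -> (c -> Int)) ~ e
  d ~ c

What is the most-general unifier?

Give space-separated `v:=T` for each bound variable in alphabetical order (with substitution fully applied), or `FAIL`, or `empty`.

step 1: unify ((Int -> Int) -> (c -> Int)) ~ e  [subst: {-} | 1 pending]
  bind e := ((Int -> Int) -> (c -> Int))
step 2: unify d ~ c  [subst: {e:=((Int -> Int) -> (c -> Int))} | 0 pending]
  bind d := c

Answer: d:=c e:=((Int -> Int) -> (c -> Int))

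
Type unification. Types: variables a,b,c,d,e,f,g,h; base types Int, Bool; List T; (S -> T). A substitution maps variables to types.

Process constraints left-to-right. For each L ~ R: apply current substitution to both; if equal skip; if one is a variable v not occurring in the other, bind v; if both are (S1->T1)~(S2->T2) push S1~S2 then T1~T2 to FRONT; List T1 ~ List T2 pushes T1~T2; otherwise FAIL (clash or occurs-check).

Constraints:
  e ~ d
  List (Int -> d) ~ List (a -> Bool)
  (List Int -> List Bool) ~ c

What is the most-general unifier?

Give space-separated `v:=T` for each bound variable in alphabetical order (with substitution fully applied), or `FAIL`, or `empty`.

step 1: unify e ~ d  [subst: {-} | 2 pending]
  bind e := d
step 2: unify List (Int -> d) ~ List (a -> Bool)  [subst: {e:=d} | 1 pending]
  -> decompose List: push (Int -> d)~(a -> Bool)
step 3: unify (Int -> d) ~ (a -> Bool)  [subst: {e:=d} | 1 pending]
  -> decompose arrow: push Int~a, d~Bool
step 4: unify Int ~ a  [subst: {e:=d} | 2 pending]
  bind a := Int
step 5: unify d ~ Bool  [subst: {e:=d, a:=Int} | 1 pending]
  bind d := Bool
step 6: unify (List Int -> List Bool) ~ c  [subst: {e:=d, a:=Int, d:=Bool} | 0 pending]
  bind c := (List Int -> List Bool)

Answer: a:=Int c:=(List Int -> List Bool) d:=Bool e:=Bool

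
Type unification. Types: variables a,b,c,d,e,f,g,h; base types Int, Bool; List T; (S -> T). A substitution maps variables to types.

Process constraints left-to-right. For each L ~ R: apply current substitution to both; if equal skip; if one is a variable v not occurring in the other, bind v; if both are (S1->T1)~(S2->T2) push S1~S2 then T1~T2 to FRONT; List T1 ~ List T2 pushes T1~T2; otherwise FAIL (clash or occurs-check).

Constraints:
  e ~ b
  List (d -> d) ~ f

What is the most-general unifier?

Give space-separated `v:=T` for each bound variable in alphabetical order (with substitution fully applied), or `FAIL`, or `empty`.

Answer: e:=b f:=List (d -> d)

Derivation:
step 1: unify e ~ b  [subst: {-} | 1 pending]
  bind e := b
step 2: unify List (d -> d) ~ f  [subst: {e:=b} | 0 pending]
  bind f := List (d -> d)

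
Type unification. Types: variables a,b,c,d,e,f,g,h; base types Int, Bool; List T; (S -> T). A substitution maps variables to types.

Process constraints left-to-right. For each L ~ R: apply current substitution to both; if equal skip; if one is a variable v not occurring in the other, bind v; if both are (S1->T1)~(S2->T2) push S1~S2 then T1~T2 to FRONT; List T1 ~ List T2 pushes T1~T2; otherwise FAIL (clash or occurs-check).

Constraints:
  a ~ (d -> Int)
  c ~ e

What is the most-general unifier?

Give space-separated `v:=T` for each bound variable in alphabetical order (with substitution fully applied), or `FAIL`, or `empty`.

step 1: unify a ~ (d -> Int)  [subst: {-} | 1 pending]
  bind a := (d -> Int)
step 2: unify c ~ e  [subst: {a:=(d -> Int)} | 0 pending]
  bind c := e

Answer: a:=(d -> Int) c:=e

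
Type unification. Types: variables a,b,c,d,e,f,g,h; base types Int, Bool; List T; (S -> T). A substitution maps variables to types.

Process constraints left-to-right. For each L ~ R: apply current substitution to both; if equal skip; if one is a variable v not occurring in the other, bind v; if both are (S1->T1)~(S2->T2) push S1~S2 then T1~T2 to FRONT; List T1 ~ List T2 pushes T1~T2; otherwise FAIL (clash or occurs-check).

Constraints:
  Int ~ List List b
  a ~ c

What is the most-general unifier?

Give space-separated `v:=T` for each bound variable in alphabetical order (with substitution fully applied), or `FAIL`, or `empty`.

step 1: unify Int ~ List List b  [subst: {-} | 1 pending]
  clash: Int vs List List b

Answer: FAIL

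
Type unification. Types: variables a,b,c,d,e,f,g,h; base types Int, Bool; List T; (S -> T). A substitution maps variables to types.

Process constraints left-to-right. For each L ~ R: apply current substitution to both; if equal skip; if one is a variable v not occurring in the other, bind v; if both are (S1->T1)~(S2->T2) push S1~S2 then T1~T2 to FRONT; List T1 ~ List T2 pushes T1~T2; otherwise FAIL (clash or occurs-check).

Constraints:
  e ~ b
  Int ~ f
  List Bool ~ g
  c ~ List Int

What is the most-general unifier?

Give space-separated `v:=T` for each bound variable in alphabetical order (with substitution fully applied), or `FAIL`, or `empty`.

step 1: unify e ~ b  [subst: {-} | 3 pending]
  bind e := b
step 2: unify Int ~ f  [subst: {e:=b} | 2 pending]
  bind f := Int
step 3: unify List Bool ~ g  [subst: {e:=b, f:=Int} | 1 pending]
  bind g := List Bool
step 4: unify c ~ List Int  [subst: {e:=b, f:=Int, g:=List Bool} | 0 pending]
  bind c := List Int

Answer: c:=List Int e:=b f:=Int g:=List Bool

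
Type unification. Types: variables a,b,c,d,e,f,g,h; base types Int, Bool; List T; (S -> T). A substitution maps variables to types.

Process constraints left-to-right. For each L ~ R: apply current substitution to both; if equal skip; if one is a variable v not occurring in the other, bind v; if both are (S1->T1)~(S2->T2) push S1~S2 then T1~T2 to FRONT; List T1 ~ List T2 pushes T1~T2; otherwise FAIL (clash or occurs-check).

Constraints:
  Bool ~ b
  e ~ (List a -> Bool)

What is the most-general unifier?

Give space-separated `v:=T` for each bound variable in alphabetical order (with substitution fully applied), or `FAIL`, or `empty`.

step 1: unify Bool ~ b  [subst: {-} | 1 pending]
  bind b := Bool
step 2: unify e ~ (List a -> Bool)  [subst: {b:=Bool} | 0 pending]
  bind e := (List a -> Bool)

Answer: b:=Bool e:=(List a -> Bool)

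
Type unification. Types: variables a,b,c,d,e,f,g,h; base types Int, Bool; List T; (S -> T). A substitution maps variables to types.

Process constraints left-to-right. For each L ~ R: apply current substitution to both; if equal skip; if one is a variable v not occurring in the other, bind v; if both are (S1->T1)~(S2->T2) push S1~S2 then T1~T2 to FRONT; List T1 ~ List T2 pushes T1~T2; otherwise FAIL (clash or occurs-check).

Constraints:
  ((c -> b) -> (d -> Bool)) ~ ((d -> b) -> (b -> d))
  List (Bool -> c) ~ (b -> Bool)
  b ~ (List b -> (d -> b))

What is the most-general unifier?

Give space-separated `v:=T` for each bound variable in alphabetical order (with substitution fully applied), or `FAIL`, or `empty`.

step 1: unify ((c -> b) -> (d -> Bool)) ~ ((d -> b) -> (b -> d))  [subst: {-} | 2 pending]
  -> decompose arrow: push (c -> b)~(d -> b), (d -> Bool)~(b -> d)
step 2: unify (c -> b) ~ (d -> b)  [subst: {-} | 3 pending]
  -> decompose arrow: push c~d, b~b
step 3: unify c ~ d  [subst: {-} | 4 pending]
  bind c := d
step 4: unify b ~ b  [subst: {c:=d} | 3 pending]
  -> identical, skip
step 5: unify (d -> Bool) ~ (b -> d)  [subst: {c:=d} | 2 pending]
  -> decompose arrow: push d~b, Bool~d
step 6: unify d ~ b  [subst: {c:=d} | 3 pending]
  bind d := b
step 7: unify Bool ~ b  [subst: {c:=d, d:=b} | 2 pending]
  bind b := Bool
step 8: unify List (Bool -> Bool) ~ (Bool -> Bool)  [subst: {c:=d, d:=b, b:=Bool} | 1 pending]
  clash: List (Bool -> Bool) vs (Bool -> Bool)

Answer: FAIL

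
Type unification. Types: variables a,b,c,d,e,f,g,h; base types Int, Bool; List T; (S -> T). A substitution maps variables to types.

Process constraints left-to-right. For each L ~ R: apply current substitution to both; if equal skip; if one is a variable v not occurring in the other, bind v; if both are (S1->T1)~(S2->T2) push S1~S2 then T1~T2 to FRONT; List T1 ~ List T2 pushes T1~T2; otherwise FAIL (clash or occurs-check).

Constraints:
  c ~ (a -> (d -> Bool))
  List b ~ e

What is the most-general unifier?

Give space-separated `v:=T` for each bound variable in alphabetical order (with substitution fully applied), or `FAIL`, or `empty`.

Answer: c:=(a -> (d -> Bool)) e:=List b

Derivation:
step 1: unify c ~ (a -> (d -> Bool))  [subst: {-} | 1 pending]
  bind c := (a -> (d -> Bool))
step 2: unify List b ~ e  [subst: {c:=(a -> (d -> Bool))} | 0 pending]
  bind e := List b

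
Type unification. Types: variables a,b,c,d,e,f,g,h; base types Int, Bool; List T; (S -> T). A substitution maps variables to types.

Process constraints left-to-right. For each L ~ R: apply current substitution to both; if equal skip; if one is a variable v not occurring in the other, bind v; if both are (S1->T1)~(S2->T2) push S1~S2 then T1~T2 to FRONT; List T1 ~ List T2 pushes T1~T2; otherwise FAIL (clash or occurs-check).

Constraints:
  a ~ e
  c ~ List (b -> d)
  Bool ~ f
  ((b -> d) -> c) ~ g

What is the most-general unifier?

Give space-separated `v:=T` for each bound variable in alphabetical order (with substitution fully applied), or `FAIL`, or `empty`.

Answer: a:=e c:=List (b -> d) f:=Bool g:=((b -> d) -> List (b -> d))

Derivation:
step 1: unify a ~ e  [subst: {-} | 3 pending]
  bind a := e
step 2: unify c ~ List (b -> d)  [subst: {a:=e} | 2 pending]
  bind c := List (b -> d)
step 3: unify Bool ~ f  [subst: {a:=e, c:=List (b -> d)} | 1 pending]
  bind f := Bool
step 4: unify ((b -> d) -> List (b -> d)) ~ g  [subst: {a:=e, c:=List (b -> d), f:=Bool} | 0 pending]
  bind g := ((b -> d) -> List (b -> d))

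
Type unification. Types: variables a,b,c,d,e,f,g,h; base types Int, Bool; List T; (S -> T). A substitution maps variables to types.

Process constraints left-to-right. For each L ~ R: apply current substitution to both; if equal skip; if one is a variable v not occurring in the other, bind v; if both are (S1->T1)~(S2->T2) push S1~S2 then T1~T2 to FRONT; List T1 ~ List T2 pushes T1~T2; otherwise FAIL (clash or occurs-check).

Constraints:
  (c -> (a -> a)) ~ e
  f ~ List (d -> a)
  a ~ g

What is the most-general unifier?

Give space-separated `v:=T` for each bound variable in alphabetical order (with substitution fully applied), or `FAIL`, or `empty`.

Answer: a:=g e:=(c -> (g -> g)) f:=List (d -> g)

Derivation:
step 1: unify (c -> (a -> a)) ~ e  [subst: {-} | 2 pending]
  bind e := (c -> (a -> a))
step 2: unify f ~ List (d -> a)  [subst: {e:=(c -> (a -> a))} | 1 pending]
  bind f := List (d -> a)
step 3: unify a ~ g  [subst: {e:=(c -> (a -> a)), f:=List (d -> a)} | 0 pending]
  bind a := g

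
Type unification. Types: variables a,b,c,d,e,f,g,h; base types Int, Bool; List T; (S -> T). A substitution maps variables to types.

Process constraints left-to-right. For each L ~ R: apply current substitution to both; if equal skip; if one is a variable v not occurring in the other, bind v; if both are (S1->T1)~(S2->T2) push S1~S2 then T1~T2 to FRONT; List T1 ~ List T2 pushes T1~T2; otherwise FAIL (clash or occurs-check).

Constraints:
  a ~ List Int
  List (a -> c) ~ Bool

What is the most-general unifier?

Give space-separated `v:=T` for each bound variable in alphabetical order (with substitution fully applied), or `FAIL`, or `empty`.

Answer: FAIL

Derivation:
step 1: unify a ~ List Int  [subst: {-} | 1 pending]
  bind a := List Int
step 2: unify List (List Int -> c) ~ Bool  [subst: {a:=List Int} | 0 pending]
  clash: List (List Int -> c) vs Bool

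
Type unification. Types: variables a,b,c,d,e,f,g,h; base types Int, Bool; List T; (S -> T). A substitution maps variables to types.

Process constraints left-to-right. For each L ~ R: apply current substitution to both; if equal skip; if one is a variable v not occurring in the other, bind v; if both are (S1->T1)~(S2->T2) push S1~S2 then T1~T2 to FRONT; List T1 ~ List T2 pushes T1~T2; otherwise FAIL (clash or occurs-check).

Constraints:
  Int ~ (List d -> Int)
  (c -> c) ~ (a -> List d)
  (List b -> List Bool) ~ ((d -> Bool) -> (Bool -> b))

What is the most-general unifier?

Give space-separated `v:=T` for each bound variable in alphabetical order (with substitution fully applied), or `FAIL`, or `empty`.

step 1: unify Int ~ (List d -> Int)  [subst: {-} | 2 pending]
  clash: Int vs (List d -> Int)

Answer: FAIL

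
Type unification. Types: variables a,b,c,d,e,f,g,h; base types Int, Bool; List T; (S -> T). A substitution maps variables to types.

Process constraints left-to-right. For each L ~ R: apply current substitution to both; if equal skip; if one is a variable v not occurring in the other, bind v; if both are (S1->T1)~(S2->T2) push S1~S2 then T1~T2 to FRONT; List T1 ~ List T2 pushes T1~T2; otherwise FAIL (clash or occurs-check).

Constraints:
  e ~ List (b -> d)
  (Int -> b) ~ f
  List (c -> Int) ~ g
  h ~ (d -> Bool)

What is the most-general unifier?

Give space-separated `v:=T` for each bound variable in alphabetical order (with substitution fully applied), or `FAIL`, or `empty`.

step 1: unify e ~ List (b -> d)  [subst: {-} | 3 pending]
  bind e := List (b -> d)
step 2: unify (Int -> b) ~ f  [subst: {e:=List (b -> d)} | 2 pending]
  bind f := (Int -> b)
step 3: unify List (c -> Int) ~ g  [subst: {e:=List (b -> d), f:=(Int -> b)} | 1 pending]
  bind g := List (c -> Int)
step 4: unify h ~ (d -> Bool)  [subst: {e:=List (b -> d), f:=(Int -> b), g:=List (c -> Int)} | 0 pending]
  bind h := (d -> Bool)

Answer: e:=List (b -> d) f:=(Int -> b) g:=List (c -> Int) h:=(d -> Bool)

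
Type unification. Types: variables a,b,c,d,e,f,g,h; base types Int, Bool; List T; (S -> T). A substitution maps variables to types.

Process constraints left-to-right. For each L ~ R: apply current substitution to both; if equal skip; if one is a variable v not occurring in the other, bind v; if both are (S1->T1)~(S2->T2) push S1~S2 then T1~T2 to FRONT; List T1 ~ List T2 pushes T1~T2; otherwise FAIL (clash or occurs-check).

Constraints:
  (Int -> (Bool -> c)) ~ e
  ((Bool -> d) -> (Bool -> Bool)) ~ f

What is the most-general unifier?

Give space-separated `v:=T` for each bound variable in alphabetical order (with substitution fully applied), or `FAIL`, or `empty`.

Answer: e:=(Int -> (Bool -> c)) f:=((Bool -> d) -> (Bool -> Bool))

Derivation:
step 1: unify (Int -> (Bool -> c)) ~ e  [subst: {-} | 1 pending]
  bind e := (Int -> (Bool -> c))
step 2: unify ((Bool -> d) -> (Bool -> Bool)) ~ f  [subst: {e:=(Int -> (Bool -> c))} | 0 pending]
  bind f := ((Bool -> d) -> (Bool -> Bool))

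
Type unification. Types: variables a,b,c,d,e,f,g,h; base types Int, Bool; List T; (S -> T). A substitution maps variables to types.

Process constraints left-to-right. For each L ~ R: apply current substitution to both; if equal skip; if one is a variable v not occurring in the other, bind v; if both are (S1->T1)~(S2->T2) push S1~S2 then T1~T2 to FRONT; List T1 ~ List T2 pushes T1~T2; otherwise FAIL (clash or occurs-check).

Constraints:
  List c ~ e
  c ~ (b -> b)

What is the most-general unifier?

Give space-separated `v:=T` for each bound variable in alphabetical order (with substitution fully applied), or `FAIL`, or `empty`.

Answer: c:=(b -> b) e:=List (b -> b)

Derivation:
step 1: unify List c ~ e  [subst: {-} | 1 pending]
  bind e := List c
step 2: unify c ~ (b -> b)  [subst: {e:=List c} | 0 pending]
  bind c := (b -> b)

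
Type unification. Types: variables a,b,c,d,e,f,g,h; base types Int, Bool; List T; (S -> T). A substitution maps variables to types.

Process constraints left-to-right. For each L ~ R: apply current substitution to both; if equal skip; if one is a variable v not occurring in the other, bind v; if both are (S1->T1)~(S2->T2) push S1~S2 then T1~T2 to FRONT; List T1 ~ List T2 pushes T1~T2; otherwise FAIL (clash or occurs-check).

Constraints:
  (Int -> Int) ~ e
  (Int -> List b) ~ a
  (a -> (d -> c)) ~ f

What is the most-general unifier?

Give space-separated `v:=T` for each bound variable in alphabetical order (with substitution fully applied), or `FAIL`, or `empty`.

step 1: unify (Int -> Int) ~ e  [subst: {-} | 2 pending]
  bind e := (Int -> Int)
step 2: unify (Int -> List b) ~ a  [subst: {e:=(Int -> Int)} | 1 pending]
  bind a := (Int -> List b)
step 3: unify ((Int -> List b) -> (d -> c)) ~ f  [subst: {e:=(Int -> Int), a:=(Int -> List b)} | 0 pending]
  bind f := ((Int -> List b) -> (d -> c))

Answer: a:=(Int -> List b) e:=(Int -> Int) f:=((Int -> List b) -> (d -> c))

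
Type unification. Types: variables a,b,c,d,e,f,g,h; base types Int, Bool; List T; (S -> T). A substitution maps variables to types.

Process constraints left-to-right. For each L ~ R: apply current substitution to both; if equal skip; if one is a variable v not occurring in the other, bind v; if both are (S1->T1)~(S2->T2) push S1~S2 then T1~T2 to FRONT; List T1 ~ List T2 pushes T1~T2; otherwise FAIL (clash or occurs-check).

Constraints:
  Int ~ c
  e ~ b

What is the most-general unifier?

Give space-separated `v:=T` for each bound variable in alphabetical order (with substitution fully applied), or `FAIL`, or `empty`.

step 1: unify Int ~ c  [subst: {-} | 1 pending]
  bind c := Int
step 2: unify e ~ b  [subst: {c:=Int} | 0 pending]
  bind e := b

Answer: c:=Int e:=b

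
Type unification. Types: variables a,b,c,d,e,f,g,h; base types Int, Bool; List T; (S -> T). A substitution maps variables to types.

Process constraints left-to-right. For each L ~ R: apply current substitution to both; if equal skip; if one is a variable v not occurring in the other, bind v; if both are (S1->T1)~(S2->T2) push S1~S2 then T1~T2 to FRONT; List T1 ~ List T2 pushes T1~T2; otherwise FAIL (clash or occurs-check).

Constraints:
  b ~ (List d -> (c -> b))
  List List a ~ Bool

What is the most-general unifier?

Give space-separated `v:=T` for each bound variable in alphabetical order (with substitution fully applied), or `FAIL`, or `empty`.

step 1: unify b ~ (List d -> (c -> b))  [subst: {-} | 1 pending]
  occurs-check fail: b in (List d -> (c -> b))

Answer: FAIL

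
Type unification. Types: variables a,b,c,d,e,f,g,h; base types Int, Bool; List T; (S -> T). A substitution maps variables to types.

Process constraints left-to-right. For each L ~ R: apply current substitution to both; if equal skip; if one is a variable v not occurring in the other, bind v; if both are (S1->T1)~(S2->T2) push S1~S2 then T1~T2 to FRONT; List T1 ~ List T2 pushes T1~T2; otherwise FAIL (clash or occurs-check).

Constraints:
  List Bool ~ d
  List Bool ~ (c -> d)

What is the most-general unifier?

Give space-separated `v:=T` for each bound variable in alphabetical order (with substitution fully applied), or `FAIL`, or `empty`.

step 1: unify List Bool ~ d  [subst: {-} | 1 pending]
  bind d := List Bool
step 2: unify List Bool ~ (c -> List Bool)  [subst: {d:=List Bool} | 0 pending]
  clash: List Bool vs (c -> List Bool)

Answer: FAIL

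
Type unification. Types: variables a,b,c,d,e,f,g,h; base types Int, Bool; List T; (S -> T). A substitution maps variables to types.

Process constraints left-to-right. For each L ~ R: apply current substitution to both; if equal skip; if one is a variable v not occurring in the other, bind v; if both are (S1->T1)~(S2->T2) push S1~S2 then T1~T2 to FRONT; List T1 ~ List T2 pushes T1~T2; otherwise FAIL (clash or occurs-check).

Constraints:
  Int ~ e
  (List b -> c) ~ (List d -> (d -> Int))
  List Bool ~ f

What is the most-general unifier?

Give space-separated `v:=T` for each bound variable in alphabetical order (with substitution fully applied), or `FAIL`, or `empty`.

Answer: b:=d c:=(d -> Int) e:=Int f:=List Bool

Derivation:
step 1: unify Int ~ e  [subst: {-} | 2 pending]
  bind e := Int
step 2: unify (List b -> c) ~ (List d -> (d -> Int))  [subst: {e:=Int} | 1 pending]
  -> decompose arrow: push List b~List d, c~(d -> Int)
step 3: unify List b ~ List d  [subst: {e:=Int} | 2 pending]
  -> decompose List: push b~d
step 4: unify b ~ d  [subst: {e:=Int} | 2 pending]
  bind b := d
step 5: unify c ~ (d -> Int)  [subst: {e:=Int, b:=d} | 1 pending]
  bind c := (d -> Int)
step 6: unify List Bool ~ f  [subst: {e:=Int, b:=d, c:=(d -> Int)} | 0 pending]
  bind f := List Bool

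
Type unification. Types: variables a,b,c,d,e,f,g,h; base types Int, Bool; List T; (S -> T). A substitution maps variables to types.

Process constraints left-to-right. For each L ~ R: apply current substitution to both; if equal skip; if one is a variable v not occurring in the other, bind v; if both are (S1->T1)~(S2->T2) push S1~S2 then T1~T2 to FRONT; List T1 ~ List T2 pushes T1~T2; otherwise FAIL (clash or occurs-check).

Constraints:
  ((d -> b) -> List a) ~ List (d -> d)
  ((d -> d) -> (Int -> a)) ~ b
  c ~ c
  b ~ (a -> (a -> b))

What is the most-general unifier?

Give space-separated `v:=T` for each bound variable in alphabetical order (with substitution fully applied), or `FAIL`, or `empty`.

Answer: FAIL

Derivation:
step 1: unify ((d -> b) -> List a) ~ List (d -> d)  [subst: {-} | 3 pending]
  clash: ((d -> b) -> List a) vs List (d -> d)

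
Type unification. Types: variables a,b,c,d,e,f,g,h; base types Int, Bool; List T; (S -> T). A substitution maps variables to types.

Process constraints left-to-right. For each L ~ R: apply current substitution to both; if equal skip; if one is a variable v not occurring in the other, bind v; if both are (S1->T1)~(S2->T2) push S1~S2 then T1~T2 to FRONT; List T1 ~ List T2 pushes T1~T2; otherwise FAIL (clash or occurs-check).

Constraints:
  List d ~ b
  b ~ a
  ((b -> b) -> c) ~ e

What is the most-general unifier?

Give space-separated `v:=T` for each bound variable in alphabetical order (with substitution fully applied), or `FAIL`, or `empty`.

step 1: unify List d ~ b  [subst: {-} | 2 pending]
  bind b := List d
step 2: unify List d ~ a  [subst: {b:=List d} | 1 pending]
  bind a := List d
step 3: unify ((List d -> List d) -> c) ~ e  [subst: {b:=List d, a:=List d} | 0 pending]
  bind e := ((List d -> List d) -> c)

Answer: a:=List d b:=List d e:=((List d -> List d) -> c)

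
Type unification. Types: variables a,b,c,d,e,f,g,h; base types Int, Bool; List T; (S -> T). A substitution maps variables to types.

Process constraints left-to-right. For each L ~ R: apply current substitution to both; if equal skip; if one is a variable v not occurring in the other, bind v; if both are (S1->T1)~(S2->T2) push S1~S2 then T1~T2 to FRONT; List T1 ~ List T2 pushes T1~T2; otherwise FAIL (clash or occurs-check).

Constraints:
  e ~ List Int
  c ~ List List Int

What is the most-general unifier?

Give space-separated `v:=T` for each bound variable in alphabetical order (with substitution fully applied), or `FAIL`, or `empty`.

Answer: c:=List List Int e:=List Int

Derivation:
step 1: unify e ~ List Int  [subst: {-} | 1 pending]
  bind e := List Int
step 2: unify c ~ List List Int  [subst: {e:=List Int} | 0 pending]
  bind c := List List Int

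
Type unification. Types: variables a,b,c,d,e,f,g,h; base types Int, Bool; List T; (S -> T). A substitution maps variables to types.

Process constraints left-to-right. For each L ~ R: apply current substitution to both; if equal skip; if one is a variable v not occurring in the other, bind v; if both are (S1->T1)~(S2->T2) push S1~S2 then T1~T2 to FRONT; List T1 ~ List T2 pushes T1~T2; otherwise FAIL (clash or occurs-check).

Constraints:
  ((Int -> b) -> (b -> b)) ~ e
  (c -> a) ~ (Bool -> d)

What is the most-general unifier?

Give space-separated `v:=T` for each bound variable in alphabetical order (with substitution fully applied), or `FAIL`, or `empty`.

Answer: a:=d c:=Bool e:=((Int -> b) -> (b -> b))

Derivation:
step 1: unify ((Int -> b) -> (b -> b)) ~ e  [subst: {-} | 1 pending]
  bind e := ((Int -> b) -> (b -> b))
step 2: unify (c -> a) ~ (Bool -> d)  [subst: {e:=((Int -> b) -> (b -> b))} | 0 pending]
  -> decompose arrow: push c~Bool, a~d
step 3: unify c ~ Bool  [subst: {e:=((Int -> b) -> (b -> b))} | 1 pending]
  bind c := Bool
step 4: unify a ~ d  [subst: {e:=((Int -> b) -> (b -> b)), c:=Bool} | 0 pending]
  bind a := d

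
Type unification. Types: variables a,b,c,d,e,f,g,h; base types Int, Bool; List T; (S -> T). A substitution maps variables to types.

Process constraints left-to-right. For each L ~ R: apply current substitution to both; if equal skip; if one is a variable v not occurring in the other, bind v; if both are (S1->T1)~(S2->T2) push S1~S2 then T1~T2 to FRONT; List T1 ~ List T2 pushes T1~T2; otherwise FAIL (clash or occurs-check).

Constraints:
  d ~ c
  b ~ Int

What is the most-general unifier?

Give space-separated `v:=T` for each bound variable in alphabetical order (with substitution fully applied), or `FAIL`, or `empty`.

Answer: b:=Int d:=c

Derivation:
step 1: unify d ~ c  [subst: {-} | 1 pending]
  bind d := c
step 2: unify b ~ Int  [subst: {d:=c} | 0 pending]
  bind b := Int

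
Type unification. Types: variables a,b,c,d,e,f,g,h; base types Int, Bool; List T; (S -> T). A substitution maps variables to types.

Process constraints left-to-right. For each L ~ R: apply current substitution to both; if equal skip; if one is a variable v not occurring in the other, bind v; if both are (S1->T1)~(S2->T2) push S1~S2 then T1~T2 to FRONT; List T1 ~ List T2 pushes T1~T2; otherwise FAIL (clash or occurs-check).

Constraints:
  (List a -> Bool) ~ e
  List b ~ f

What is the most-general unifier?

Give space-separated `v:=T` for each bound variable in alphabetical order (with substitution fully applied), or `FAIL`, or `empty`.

Answer: e:=(List a -> Bool) f:=List b

Derivation:
step 1: unify (List a -> Bool) ~ e  [subst: {-} | 1 pending]
  bind e := (List a -> Bool)
step 2: unify List b ~ f  [subst: {e:=(List a -> Bool)} | 0 pending]
  bind f := List b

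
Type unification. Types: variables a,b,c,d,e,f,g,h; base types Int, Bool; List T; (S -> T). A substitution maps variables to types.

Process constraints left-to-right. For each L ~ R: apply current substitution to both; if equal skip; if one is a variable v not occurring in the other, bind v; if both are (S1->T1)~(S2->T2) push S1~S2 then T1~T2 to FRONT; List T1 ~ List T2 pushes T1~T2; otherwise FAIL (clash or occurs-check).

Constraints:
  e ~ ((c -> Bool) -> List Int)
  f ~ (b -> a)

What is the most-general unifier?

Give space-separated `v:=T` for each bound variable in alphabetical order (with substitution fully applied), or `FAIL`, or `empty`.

Answer: e:=((c -> Bool) -> List Int) f:=(b -> a)

Derivation:
step 1: unify e ~ ((c -> Bool) -> List Int)  [subst: {-} | 1 pending]
  bind e := ((c -> Bool) -> List Int)
step 2: unify f ~ (b -> a)  [subst: {e:=((c -> Bool) -> List Int)} | 0 pending]
  bind f := (b -> a)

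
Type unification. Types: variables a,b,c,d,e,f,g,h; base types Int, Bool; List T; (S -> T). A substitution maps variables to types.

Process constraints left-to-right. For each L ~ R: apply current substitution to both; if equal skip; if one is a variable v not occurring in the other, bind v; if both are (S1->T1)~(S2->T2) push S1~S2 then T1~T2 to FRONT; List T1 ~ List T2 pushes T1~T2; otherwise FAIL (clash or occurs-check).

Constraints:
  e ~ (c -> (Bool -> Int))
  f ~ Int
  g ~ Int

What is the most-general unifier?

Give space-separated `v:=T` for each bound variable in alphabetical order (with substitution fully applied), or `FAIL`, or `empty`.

Answer: e:=(c -> (Bool -> Int)) f:=Int g:=Int

Derivation:
step 1: unify e ~ (c -> (Bool -> Int))  [subst: {-} | 2 pending]
  bind e := (c -> (Bool -> Int))
step 2: unify f ~ Int  [subst: {e:=(c -> (Bool -> Int))} | 1 pending]
  bind f := Int
step 3: unify g ~ Int  [subst: {e:=(c -> (Bool -> Int)), f:=Int} | 0 pending]
  bind g := Int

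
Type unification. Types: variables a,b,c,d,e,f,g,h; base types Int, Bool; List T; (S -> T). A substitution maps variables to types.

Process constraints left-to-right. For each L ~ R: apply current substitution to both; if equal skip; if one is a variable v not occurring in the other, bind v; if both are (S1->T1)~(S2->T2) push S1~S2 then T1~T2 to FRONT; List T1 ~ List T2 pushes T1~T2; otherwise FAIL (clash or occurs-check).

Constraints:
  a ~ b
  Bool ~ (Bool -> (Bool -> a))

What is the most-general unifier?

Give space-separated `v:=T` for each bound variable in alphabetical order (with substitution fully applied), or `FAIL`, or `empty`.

Answer: FAIL

Derivation:
step 1: unify a ~ b  [subst: {-} | 1 pending]
  bind a := b
step 2: unify Bool ~ (Bool -> (Bool -> b))  [subst: {a:=b} | 0 pending]
  clash: Bool vs (Bool -> (Bool -> b))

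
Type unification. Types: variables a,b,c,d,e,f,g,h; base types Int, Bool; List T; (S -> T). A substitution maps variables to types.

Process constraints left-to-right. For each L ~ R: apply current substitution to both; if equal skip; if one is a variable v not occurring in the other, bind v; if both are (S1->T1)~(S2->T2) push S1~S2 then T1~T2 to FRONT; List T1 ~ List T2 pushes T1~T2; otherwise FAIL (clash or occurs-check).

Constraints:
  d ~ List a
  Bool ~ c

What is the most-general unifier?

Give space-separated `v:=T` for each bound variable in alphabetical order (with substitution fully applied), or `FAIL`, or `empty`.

Answer: c:=Bool d:=List a

Derivation:
step 1: unify d ~ List a  [subst: {-} | 1 pending]
  bind d := List a
step 2: unify Bool ~ c  [subst: {d:=List a} | 0 pending]
  bind c := Bool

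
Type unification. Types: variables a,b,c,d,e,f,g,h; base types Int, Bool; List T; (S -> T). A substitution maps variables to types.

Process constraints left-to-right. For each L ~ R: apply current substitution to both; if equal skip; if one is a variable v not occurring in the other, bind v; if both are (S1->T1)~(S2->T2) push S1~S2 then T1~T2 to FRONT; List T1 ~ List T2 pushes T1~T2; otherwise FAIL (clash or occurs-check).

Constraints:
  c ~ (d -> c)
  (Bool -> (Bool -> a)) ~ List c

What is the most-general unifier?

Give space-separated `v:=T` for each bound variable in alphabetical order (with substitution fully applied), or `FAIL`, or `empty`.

step 1: unify c ~ (d -> c)  [subst: {-} | 1 pending]
  occurs-check fail: c in (d -> c)

Answer: FAIL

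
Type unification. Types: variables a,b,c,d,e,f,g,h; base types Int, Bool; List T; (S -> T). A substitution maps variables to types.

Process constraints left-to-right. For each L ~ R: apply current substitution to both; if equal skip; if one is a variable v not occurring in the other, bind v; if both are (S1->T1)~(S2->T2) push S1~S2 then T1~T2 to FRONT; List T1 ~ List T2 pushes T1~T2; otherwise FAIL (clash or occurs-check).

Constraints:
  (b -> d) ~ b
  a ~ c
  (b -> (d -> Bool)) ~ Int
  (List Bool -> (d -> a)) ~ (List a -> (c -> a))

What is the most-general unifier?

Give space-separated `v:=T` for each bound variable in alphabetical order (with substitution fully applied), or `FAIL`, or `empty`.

step 1: unify (b -> d) ~ b  [subst: {-} | 3 pending]
  occurs-check fail

Answer: FAIL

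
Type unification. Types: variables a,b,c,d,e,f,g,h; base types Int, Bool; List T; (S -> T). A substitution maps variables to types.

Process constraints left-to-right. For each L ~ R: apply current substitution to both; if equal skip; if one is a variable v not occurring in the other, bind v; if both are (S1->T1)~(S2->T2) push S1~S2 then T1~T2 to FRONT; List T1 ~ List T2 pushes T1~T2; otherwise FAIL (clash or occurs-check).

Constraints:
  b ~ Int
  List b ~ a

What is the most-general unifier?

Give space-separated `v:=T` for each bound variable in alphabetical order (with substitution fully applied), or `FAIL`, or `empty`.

step 1: unify b ~ Int  [subst: {-} | 1 pending]
  bind b := Int
step 2: unify List Int ~ a  [subst: {b:=Int} | 0 pending]
  bind a := List Int

Answer: a:=List Int b:=Int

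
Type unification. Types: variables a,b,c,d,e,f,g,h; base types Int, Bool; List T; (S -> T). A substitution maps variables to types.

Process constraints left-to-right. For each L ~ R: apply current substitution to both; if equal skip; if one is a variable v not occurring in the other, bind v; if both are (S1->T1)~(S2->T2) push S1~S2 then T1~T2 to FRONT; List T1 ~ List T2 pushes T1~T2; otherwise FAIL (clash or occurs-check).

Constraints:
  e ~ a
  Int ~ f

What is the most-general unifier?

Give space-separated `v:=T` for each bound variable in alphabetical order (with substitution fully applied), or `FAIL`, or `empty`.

Answer: e:=a f:=Int

Derivation:
step 1: unify e ~ a  [subst: {-} | 1 pending]
  bind e := a
step 2: unify Int ~ f  [subst: {e:=a} | 0 pending]
  bind f := Int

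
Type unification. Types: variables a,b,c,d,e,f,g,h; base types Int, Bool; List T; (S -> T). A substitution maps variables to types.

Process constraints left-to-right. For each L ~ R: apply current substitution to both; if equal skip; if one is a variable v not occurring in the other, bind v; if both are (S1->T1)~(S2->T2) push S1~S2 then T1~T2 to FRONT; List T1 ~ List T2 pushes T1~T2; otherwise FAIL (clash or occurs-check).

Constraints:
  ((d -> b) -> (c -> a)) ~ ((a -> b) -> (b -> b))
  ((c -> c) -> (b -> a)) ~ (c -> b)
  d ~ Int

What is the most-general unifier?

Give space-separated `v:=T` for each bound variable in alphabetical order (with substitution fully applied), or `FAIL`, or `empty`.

Answer: FAIL

Derivation:
step 1: unify ((d -> b) -> (c -> a)) ~ ((a -> b) -> (b -> b))  [subst: {-} | 2 pending]
  -> decompose arrow: push (d -> b)~(a -> b), (c -> a)~(b -> b)
step 2: unify (d -> b) ~ (a -> b)  [subst: {-} | 3 pending]
  -> decompose arrow: push d~a, b~b
step 3: unify d ~ a  [subst: {-} | 4 pending]
  bind d := a
step 4: unify b ~ b  [subst: {d:=a} | 3 pending]
  -> identical, skip
step 5: unify (c -> a) ~ (b -> b)  [subst: {d:=a} | 2 pending]
  -> decompose arrow: push c~b, a~b
step 6: unify c ~ b  [subst: {d:=a} | 3 pending]
  bind c := b
step 7: unify a ~ b  [subst: {d:=a, c:=b} | 2 pending]
  bind a := b
step 8: unify ((b -> b) -> (b -> b)) ~ (b -> b)  [subst: {d:=a, c:=b, a:=b} | 1 pending]
  -> decompose arrow: push (b -> b)~b, (b -> b)~b
step 9: unify (b -> b) ~ b  [subst: {d:=a, c:=b, a:=b} | 2 pending]
  occurs-check fail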